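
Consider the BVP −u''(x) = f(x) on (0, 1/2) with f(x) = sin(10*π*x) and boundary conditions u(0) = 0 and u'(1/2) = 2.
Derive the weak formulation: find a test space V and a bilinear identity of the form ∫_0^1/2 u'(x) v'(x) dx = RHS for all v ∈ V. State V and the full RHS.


V = {v ∈ H^1(0, 1/2) : v(0) = 0} (test functions vanish at x = 0 where u is specified); weak form: ∫_0^1/2 u'v' dx = ∫_0^1/2 (sin(10*π*x)) v dx + 2·v(1/2) for all v ∈ V.

Multiply both sides by a test function v and integrate from 0 to 1/2:
  ∫_0^1/2 −u''(x) v(x) dx = ∫_0^1/2 f(x) v(x) dx.
Integrate the LHS by parts once:
  ∫_0^1/2 −u'' v dx = −[u'(x) v(x)]_0^1/2 + ∫_0^1/2 u'(x) v'(x) dx.
Thus ∫_0^1/2 u'(x) v'(x) dx = ∫_0^1/2 f(x) v(x) dx + [u'(x) v(x)]_0^1/2.
Choose V so that boundary terms are either known or forced to vanish.
Mixed BC: u(0) = 0 (Dirichlet) and u'(1/2) = 2 (Neumann). Define V = {v ∈ H^1(0, 1/2) : v(0) = 0}. Then [u' v]_0^1/2 = u'(1/2)·v(1/2) − u'(0)·0 = 2·v(1/2).
Weak formulation: find u (satisfying any essential BC) such that ∫_0^1/2 u'(x) v'(x) dx = ∫_0^1/2 f v dx + 2·v(1/2) for all v ∈ V (Dirichlet at 0 absorbed into V; Neumann datum at x = 1/2 contributes the boundary term).
Substituting f(x) = sin(10*π*x), the right-hand side is ∫_0^1/2 (sin(10*π*x)) v dx + 2·v(1/2).


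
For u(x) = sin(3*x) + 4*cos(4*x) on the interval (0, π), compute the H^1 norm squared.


||u||_{H^1(0,π)}^2 = -816/7 + 141*π

u'(x) = -16*sin(4*x) + 3*cos(3*x).
Expand u² and (u')² and integrate term by term on (0, π), using: for integers n ≥ 1, ∫_0^π sin²(nx) dx = ∫_0^π cos²(nx) dx = π/2; for n ≠ n', ∫_0^π sin(nx)sin(n'x) dx = ∫_0^π cos(nx)cos(n'x) dx = 0; and by product-to-sum, ∫_0^π sin(nx)cos(n'x) dx = ½∫_0^π [sin((n+n')x) + sin((n−n')x)] dx, which is 0 when n+n' is even and 2n/(n²−n'²) when n+n' is odd (it need not vanish on (0, π)).
  u² squared terms: (4)²·∫cos(4x)² dx = 16·π/2 = 8*π;  (1)²·∫sin(3x)² dx = 1·π/2 = π/2.
  u² cross terms: 2·(4)·(1)·∫cos(4x)·sin(3x) dx = 8·(-6/7) = -48/7.
  So ∫_0^π u² dx = 8*π + π/2 − 48/7 = -48/7 + 17*π/2.
  (u')² squared terms: (-16)²·∫sin(4x)² dx = 256·π/2 = 128*π;  (3)²·∫cos(3x)² dx = 9·π/2 = 9*π/2.
  (u')² cross terms: 2·(-16)·(3)·∫sin(4x)·cos(3x) dx = -96·(8/7) = -768/7.
  So ∫_0^π (u')² dx = 128*π + 9*π/2 − 768/7 = -768/7 + 265*π/2.
||u||_{H^1}^2 = (-48/7 + 17*π/2) + (-768/7 + 265*π/2) = -816/7 + 141*π.


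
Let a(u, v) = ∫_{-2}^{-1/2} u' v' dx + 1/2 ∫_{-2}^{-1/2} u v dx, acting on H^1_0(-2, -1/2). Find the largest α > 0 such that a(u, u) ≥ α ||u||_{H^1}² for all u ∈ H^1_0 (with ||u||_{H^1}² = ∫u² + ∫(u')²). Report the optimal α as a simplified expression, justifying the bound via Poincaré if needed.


α = (9 + 8*π^2)/(2*(9 + 4*π^2))

Coercivity of a(·,·) on H^1_0(-2, -1/2) means a(u, u) ≥ α ||u||_{H^1}² for every u ∈ H^1_0.
The interval has length L = 3/2, and Poincaré/coercivity depend only on L. Here a(u, u) = ∫(u')² + (1/2)·∫u².
Here 0 < c = 1/2 < 1. The condition a(u,u) ≥ α||u||_{H^1}² reads (1−α)∫(u')² ≥ (α−c)∫u². Any admissible α is ≤ 1 (rapidly oscillating u have ∫u²/∫(u')² → 0), and α = 1 would force 0 ≥ (1−c)∫u², impossible since c < 1; so 1−α > 0. By the sharp Poincaré inequality on H^1_0 of an interval of length L, ∫(u')² ≥ (π/L)²∫u² with equality for the first sine mode sin(π(x−x₀)/L) (x₀ the left endpoint), so the inequality holds for all u iff (1−α)(π/L)² ≥ α − c, i.e. α ≤ ((π/L)² + c)/((π/L)² + 1) = (1 + c(L/π)²)/(1 + (L/π)²). With (π/L)² = 4*π^2/9 and c = 1/2, the largest admissible constant is α = ((π/L)² + c)/((π/L)² + 1).
Simplifying, α = (9 + 8*π^2)/(2*(9 + 4*π^2)).


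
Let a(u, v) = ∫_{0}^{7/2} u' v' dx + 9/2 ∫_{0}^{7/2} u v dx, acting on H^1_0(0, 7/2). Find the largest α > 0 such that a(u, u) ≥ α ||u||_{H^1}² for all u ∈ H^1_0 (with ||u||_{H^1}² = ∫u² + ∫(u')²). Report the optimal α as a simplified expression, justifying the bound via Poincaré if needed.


α = 1

Coercivity of a(·,·) on H^1_0(0, 7/2) means a(u, u) ≥ α ||u||_{H^1}² for every u ∈ H^1_0.
The interval has length L = 7/2, and Poincaré/coercivity depend only on L. Here a(u, u) = ∫(u')² + (9/2)·∫u².
Here c = 9/2 ≥ 1, so a(u,u) = ∫(u')² + c∫u² ≥ ∫(u')² + ∫u² = ||u||_{H^1}², i.e. α = 1 works. No larger α is possible: a(u,u) ≥ α||u||_{H^1}² means (1−α)∫(u')² ≥ (α−c)∫u², and for the modes u_n = sin(nπ(x−x₀)/L) (x₀ the left endpoint) one has ∫u_n²/∫(u_n')² = (L/(nπ))² → 0, so a(u_n,u_n)/||u_n||_{H^1}² → 1. Hence the optimal constant is α = 1.
Therefore α = 1.


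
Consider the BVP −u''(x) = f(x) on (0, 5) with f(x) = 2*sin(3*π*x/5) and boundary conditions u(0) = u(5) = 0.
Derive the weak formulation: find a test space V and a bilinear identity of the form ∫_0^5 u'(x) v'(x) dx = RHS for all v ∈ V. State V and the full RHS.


V = H^1_0(0, 5) (so v(0) = v(5) = 0); weak form: ∫_0^5 u'v' dx = ∫_0^5 (2*sin(3*π*x/5)) v dx for all v ∈ V.

Multiply both sides by a test function v and integrate from 0 to 5:
  ∫_0^5 −u''(x) v(x) dx = ∫_0^5 f(x) v(x) dx.
Integrate the LHS by parts once:
  ∫_0^5 −u'' v dx = −[u'(x) v(x)]_0^5 + ∫_0^5 u'(x) v'(x) dx.
Thus ∫_0^5 u'(x) v'(x) dx = ∫_0^5 f(x) v(x) dx + [u'(x) v(x)]_0^5.
Choose V so that boundary terms are either known or forced to vanish.
u is Dirichlet: u(0) = u(5) = 0. Let V = H^1_0(0, 5); then v(0) = v(5) = 0, and [u' v]_0^5 = 0.
Weak formulation: find u (satisfying any essential BC) such that ∫_0^5 u'(x) v'(x) dx = ∫_0^5 f v dx for all v ∈ V.
Substituting f(x) = 2*sin(3*π*x/5), the right-hand side is ∫_0^5 (2*sin(3*π*x/5)) v dx.


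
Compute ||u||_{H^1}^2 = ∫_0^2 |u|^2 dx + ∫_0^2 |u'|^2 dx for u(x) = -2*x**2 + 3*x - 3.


||u||_{H^1}^2 = 424/15

The H^1 norm (squared) on an interval (0, L) is
  ||u||_{H^1}^2 = ∫_0^L u(x)^2 dx + ∫_0^L u'(x)^2 dx.
Compute u'(x) = 3 - 4*x.
Then u(x)^2 = 4*x**4 - 12*x**3 + 21*x**2 - 18*x + 9 and u'(x)^2 = 16*x**2 - 24*x + 9.
Integrate each monomial from 0 to 2 using ∫_0^2 c·x^n dx = c·2^(n+1)/(n+1):
  ∫_0^2 u(x)^2 dx = ∫_0^2 (4*x^4 - 12*x^3 + 21*x^2 - 18*x + 9) dx. Term by term:
    ∫_0^2 4*x^4 dx = 128/5;  ∫_0^2 -12*x^3 dx = -48;  ∫_0^2 21*x^2 dx = 56;
    ∫_0^2 -18*x dx = -36;  ∫_0^2 9 dx = 18.
  Sum: 128/5 − 48 + 56 − 36 + 18 = 78/5.
  ∫_0^2 u'(x)^2 dx = ∫_0^2 (16*x^2 - 24*x + 9) dx. Term by term:
    ∫_0^2 16*x^2 dx = 128/3;  ∫_0^2 -24*x dx = -48;  ∫_0^2 9 dx = 18.
  Sum: 128/3 − 48 + 18 = 38/3.
Adding: ||u||_{H^1}^2 = 78/5 + 38/3 = 424/15.


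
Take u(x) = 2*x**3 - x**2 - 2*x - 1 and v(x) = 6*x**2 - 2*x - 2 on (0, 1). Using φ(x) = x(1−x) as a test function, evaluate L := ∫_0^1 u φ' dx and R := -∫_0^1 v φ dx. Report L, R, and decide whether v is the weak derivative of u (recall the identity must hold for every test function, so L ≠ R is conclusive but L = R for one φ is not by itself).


LHS = 1/5, RHS = 1/5. Yes, v = u' weakly.

u(x) = 2*x**3 - x**2 - 2*x - 1, classical derivative u'(x) = 6*x**2 - 2*x - 2.
φ(x) = x(1−x), so φ'(x) = 1 - 2*x.
Note φ(0) = φ(1) = 0, so the boundary term u·φ vanishes.
LHS = ∫_0^1 u(x) φ'(x) dx = ∫_0^1 (-4*x^4 + 4*x^3 + 3*x^2 - 1) dx. Term by term:
  ∫_0^1 -4*x^4 dx = -4/5;  ∫_0^1 4*x^3 dx = 1;  ∫_0^1 3*x^2 dx = 1;
  ∫_0^1 -1 dx = -1.
Sum: -4/5 + 1 + 1 − 1 = 1/5.
So LHS = 1/5.
∫_0^1 v(x) φ(x) dx = ∫_0^1 (-6*x^4 + 8*x^3 - 2*x) dx. Term by term:
  ∫_0^1 -6*x^4 dx = -6/5;  ∫_0^1 8*x^3 dx = 2;  ∫_0^1 -2*x dx = -1.
Sum: -6/5 + 2 − 1 = -1/5.
So RHS = -∫_0^1 v(x) φ(x) dx = 1/5.
LHS = RHS, so the identity holds for this test φ.
Moreover u is smooth here and v(x) = u'(x) = 6*x**2 - 2*x - 2 pointwise, so the identity holds for every test function. Hence v is the weak derivative of u.


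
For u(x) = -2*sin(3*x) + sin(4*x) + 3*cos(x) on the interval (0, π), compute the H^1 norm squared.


||u||_{H^1(0,π)}^2 = 32/5 + 75*π/2

u'(x) = -3*sin(x) - 6*cos(3*x) + 4*cos(4*x).
Expand u² and (u')² and integrate term by term on (0, π), using: for integers n ≥ 1, ∫_0^π sin²(nx) dx = ∫_0^π cos²(nx) dx = π/2; for n ≠ n', ∫_0^π sin(nx)sin(n'x) dx = ∫_0^π cos(nx)cos(n'x) dx = 0; and by product-to-sum, ∫_0^π sin(nx)cos(n'x) dx = ½∫_0^π [sin((n+n')x) + sin((n−n')x)] dx, which is 0 when n+n' is even and 2n/(n²−n'²) when n+n' is odd (it need not vanish on (0, π)).
  u² squared terms: (-2)²·∫sin(3x)² dx = 4·π/2 = 2*π;  (3)²·∫cos(x)² dx = 9·π/2 = 9*π/2;  (1)²·∫sin(4x)² dx = 1·π/2 = π/2.
  u² cross terms: 2·(-2)·(3)·∫sin(3x)·cos(x) dx = -12·(0) = 0;  2·(-2)·(1)·∫sin(3x)·sin(4x) dx = -4·(0) = 0;  2·(3)·(1)·∫cos(x)·sin(4x) dx = 6·(8/15) = 16/5.
  So ∫_0^π u² dx = 2*π + 9*π/2 + π/2 + 0 + 0 + 16/5 = 16/5 + 7*π.
  (u')² squared terms: (-6)²·∫cos(3x)² dx = 36·π/2 = 18*π;  (-3)²·∫sin(x)² dx = 9·π/2 = 9*π/2;  (4)²·∫cos(4x)² dx = 16·π/2 = 8*π.
  (u')² cross terms: 2·(-6)·(-3)·∫cos(3x)·sin(x) dx = 36·(0) = 0;  2·(-6)·(4)·∫cos(3x)·cos(4x) dx = -48·(0) = 0;  2·(-3)·(4)·∫sin(x)·cos(4x) dx = -24·(-2/15) = 16/5.
  So ∫_0^π (u')² dx = 18*π + 9*π/2 + 8*π + 0 + 0 + 16/5 = 16/5 + 61*π/2.
||u||_{H^1}^2 = (16/5 + 7*π) + (16/5 + 61*π/2) = 32/5 + 75*π/2.


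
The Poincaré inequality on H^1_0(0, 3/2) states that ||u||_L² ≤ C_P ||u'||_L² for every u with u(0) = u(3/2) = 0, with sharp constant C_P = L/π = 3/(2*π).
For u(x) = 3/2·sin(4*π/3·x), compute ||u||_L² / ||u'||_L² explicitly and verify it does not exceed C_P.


||u||_L² / ||u'||_L² = 3/(4*π) < C_P = 3/(2*π).

u(x) = 3/2·sin(4*π/3·x), so u'(x) = 2*π*cos(4*π*x/3).
Writing u(x) = A·sin(kπx/L) with A = 3/2 and k = 2, use ∫_0^L sin²(kπx/L) dx = L/2 and ∫_0^L cos²(kπx/L) dx = L/2.
u² = 9/4·sin²(4*π/3·x) and (u')² = 4*π^2·cos²(4*π/3·x), and each of sin², cos² integrates to L/2 = 3/4 over (0, 3/2).
∫_0^3/2 u² dx = 27/16, so ||u||_L² = 3*sqrt(3)/4.
∫_0^3/2 (u')² dx = 3*π^2, so ||u'||_L² = sqrt(3)*π.
Ratio ||u||_L² / ||u'||_L² = 3/(4*π).
Sharp Poincaré constant on H^1_0(0, 3/2) is C_P = L/π = 3/(2*π), achieved by sin(2*π/3·x).
This is the k = 2 harmonic; the ratio L/(kπ) is strictly less than C_P = L/π, consistent with the sharp inequality ||u||_L² ≤ C_P ||u'||_L².


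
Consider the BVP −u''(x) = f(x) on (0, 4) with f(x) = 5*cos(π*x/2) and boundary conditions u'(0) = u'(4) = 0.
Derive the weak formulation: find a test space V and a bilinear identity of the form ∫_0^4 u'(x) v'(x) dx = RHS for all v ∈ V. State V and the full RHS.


V = H^1(0, 4) (no boundary constraint on v; u is determined up to an additive constant); weak form: ∫_0^4 u'v' dx = ∫_0^4 (5*cos(π*x/2)) v dx for all v ∈ V.

Multiply both sides by a test function v and integrate from 0 to 4:
  ∫_0^4 −u''(x) v(x) dx = ∫_0^4 f(x) v(x) dx.
Integrate the LHS by parts once:
  ∫_0^4 −u'' v dx = −[u'(x) v(x)]_0^4 + ∫_0^4 u'(x) v'(x) dx.
Thus ∫_0^4 u'(x) v'(x) dx = ∫_0^4 f(x) v(x) dx + [u'(x) v(x)]_0^4.
Choose V so that boundary terms are either known or forced to vanish.
u has homogeneous Neumann: u'(0) = u'(4) = 0. So [u' v]_0^4 = 0·v(4) − 0·v(0) = 0 for any v; take V = H^1(0, 4).
Weak formulation: find u (satisfying any essential BC) such that ∫_0^4 u'(x) v'(x) dx = ∫_0^4 f v dx for all v ∈ V (homogeneous Neumann, so boundary terms vanish).
Substituting f(x) = 5*cos(π*x/2), the right-hand side is ∫_0^4 (5*cos(π*x/2)) v dx.
Compatibility check (pure Neumann): taking v ≡ 1 ∈ V gives 0 = ∫_0^4 f dx + (0) − (0), i.e. ∫_0^4 f dx must equal u'(0) − u'(4) = 0. Indeed ∫_0^4 (5*cos(π*x/2)) dx = 0, so the data are compatible. The solution is then unique only up to an additive constant (fix it e.g. by requiring ∫_0^4 u dx = 0).


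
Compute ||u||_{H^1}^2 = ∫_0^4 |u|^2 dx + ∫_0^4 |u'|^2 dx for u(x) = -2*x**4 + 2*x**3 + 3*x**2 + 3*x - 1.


||u||_{H^1}^2 = 1022872/9

The H^1 norm (squared) on an interval (0, L) is
  ||u||_{H^1}^2 = ∫_0^L u(x)^2 dx + ∫_0^L u'(x)^2 dx.
Compute u'(x) = -8*x**3 + 6*x**2 + 6*x + 3.
Then u(x)^2 = 4*x**8 - 8*x**7 - 8*x**6 + 25*x**4 + 14*x**3 + 3*x**2 - 6*x + 1 and u'(x)^2 = 64*x**6 - 96*x**5 - 60*x**4 + 24*x**3 + 72*x**2 + 36*x + 9.
Integrate each monomial from 0 to 4 using ∫_0^4 c·x^n dx = c·4^(n+1)/(n+1):
  ∫_0^4 u(x)^2 dx = ∫_0^4 (4*x^8 - 8*x^7 - 8*x^6 + 25*x^4 + 14*x^3 + 3*x^2 - 6*x + 1) dx. Term by term:
    ∫_0^4 4*x^8 dx = 1048576/9;  ∫_0^4 -8*x^7 dx = -65536;  ∫_0^4 -8*x^6 dx = -131072/7;
    ∫_0^4 25*x^4 dx = 5120;  ∫_0^4 14*x^3 dx = 896;  ∫_0^4 3*x^2 dx = 64;
    ∫_0^4 -6*x dx = -48;  ∫_0^4 1 dx = 4.
  Sum: 1048576/9 − 65536 − 131072/7 + 5120 + 896 + 64 − 48 + 4 = 2411884/63.
  ∫_0^4 u'(x)^2 dx = ∫_0^4 (64*x^6 - 96*x^5 - 60*x^4 + 24*x^3 + 72*x^2 + 36*x + 9) dx. Term by term:
    ∫_0^4 64*x^6 dx = 1048576/7;  ∫_0^4 -96*x^5 dx = -65536;  ∫_0^4 -60*x^4 dx = -12288;
    ∫_0^4 24*x^3 dx = 1536;  ∫_0^4 72*x^2 dx = 1536;  ∫_0^4 36*x dx = 288;
    ∫_0^4 9 dx = 36.
  Sum: 1048576/7 − 65536 − 12288 + 1536 + 1536 + 288 + 36 = 527580/7.
Adding: ||u||_{H^1}^2 = 2411884/63 + 527580/7 = 1022872/9.


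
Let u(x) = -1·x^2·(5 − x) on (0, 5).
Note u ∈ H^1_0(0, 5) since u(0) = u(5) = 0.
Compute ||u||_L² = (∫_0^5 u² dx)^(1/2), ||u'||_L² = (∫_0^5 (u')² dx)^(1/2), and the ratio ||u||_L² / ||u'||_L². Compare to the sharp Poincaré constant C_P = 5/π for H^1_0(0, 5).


||u||_L² / ||u'||_L² = 5*sqrt(14)/14 < C_P = 5/π.

u(x) = -1·x^2·(5 − x), so u'(x) = x*(3*x - 10).
u(x) = -1·x^2·(5 − x) vanishes at x = 0 and x = 5, so u ∈ H^1_0(0, 5). Differentiate via the product rule and integrate the resulting polynomials term by term.
  ∫_0^5 u² dx = ∫_0^5 (x^6 - 10*x^5 + 25*x^4) dx. Term by term:
    ∫_0^5 x^6 dx = 78125/7;  ∫_0^5 -10*x^5 dx = -78125/3;  ∫_0^5 25*x^4 dx = 15625.
  Sum: 78125/7 − 78125/3 + 15625 = 15625/21.
  ∫_0^5 (u')² dx = ∫_0^5 (9*x^4 - 60*x^3 + 100*x^2) dx. Term by term:
    ∫_0^5 9*x^4 dx = 5625;  ∫_0^5 -60*x^3 dx = -9375;  ∫_0^5 100*x^2 dx = 12500/3.
  Sum: 5625 − 9375 + 12500/3 = 1250/3.
∫_0^5 u² dx = 15625/21, so ||u||_L² = 125*sqrt(21)/21.
∫_0^5 (u')² dx = 1250/3, so ||u'||_L² = 25*sqrt(6)/3.
Ratio ||u||_L² / ||u'||_L² = 5*sqrt(14)/14.
Sharp Poincaré constant on H^1_0(0, 5) is C_P = L/π = 5/π, achieved by sin(π/5·x).
A polynomial bump cannot attain the sharp Poincaré constant (only the first sine eigenfunction does), so the ratio is strictly less than C_P, consistent with ||u||_L² ≤ C_P ||u'||_L².


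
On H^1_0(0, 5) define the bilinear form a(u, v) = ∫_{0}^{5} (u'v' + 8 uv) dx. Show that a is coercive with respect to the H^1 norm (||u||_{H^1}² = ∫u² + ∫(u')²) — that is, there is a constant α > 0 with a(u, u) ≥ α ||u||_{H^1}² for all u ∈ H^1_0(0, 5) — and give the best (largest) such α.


α = 1

Coercivity of a(·,·) on H^1_0(0, 5) means a(u, u) ≥ α ||u||_{H^1}² for every u ∈ H^1_0.
The interval has length L = 5, and Poincaré/coercivity depend only on L. Here a(u, u) = ∫(u')² + (8)·∫u².
Here c = 8 ≥ 1, so a(u,u) = ∫(u')² + c∫u² ≥ ∫(u')² + ∫u² = ||u||_{H^1}², i.e. α = 1 works. No larger α is possible: a(u,u) ≥ α||u||_{H^1}² means (1−α)∫(u')² ≥ (α−c)∫u², and for the modes u_n = sin(nπ(x−x₀)/L) (x₀ the left endpoint) one has ∫u_n²/∫(u_n')² = (L/(nπ))² → 0, so a(u_n,u_n)/||u_n||_{H^1}² → 1. Hence the optimal constant is α = 1.
Therefore α = 1.


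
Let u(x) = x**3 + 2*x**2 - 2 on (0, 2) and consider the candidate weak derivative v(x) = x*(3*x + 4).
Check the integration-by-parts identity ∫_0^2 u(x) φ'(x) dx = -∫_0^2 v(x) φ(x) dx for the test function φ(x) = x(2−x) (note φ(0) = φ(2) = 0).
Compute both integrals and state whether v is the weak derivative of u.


LHS = -152/15, RHS = -152/15. Yes, v = u' weakly.

u(x) = x**3 + 2*x**2 - 2, classical derivative u'(x) = 3*x**2 + 4*x.
φ(x) = x(2−x), so φ'(x) = 2 - 2*x.
Note φ(0) = φ(2) = 0, so the boundary term u·φ vanishes.
LHS = ∫_0^2 u(x) φ'(x) dx = ∫_0^2 (-2*x^4 - 2*x^3 + 4*x^2 + 4*x - 4) dx. Term by term:
  ∫_0^2 -2*x^4 dx = -64/5;  ∫_0^2 -2*x^3 dx = -8;  ∫_0^2 4*x^2 dx = 32/3;
  ∫_0^2 4*x dx = 8;  ∫_0^2 -4 dx = -8.
Sum: -64/5 − 8 + 32/3 + 8 − 8 = -152/15.
So LHS = -152/15.
∫_0^2 v(x) φ(x) dx = ∫_0^2 (-3*x^4 + 2*x^3 + 8*x^2) dx. Term by term:
  ∫_0^2 -3*x^4 dx = -96/5;  ∫_0^2 2*x^3 dx = 8;  ∫_0^2 8*x^2 dx = 64/3.
Sum: -96/5 + 8 + 64/3 = 152/15.
So RHS = -∫_0^2 v(x) φ(x) dx = -152/15.
LHS = RHS, so the identity holds for this test φ.
Moreover u is smooth here and v(x) = u'(x) = 3*x**2 + 4*x pointwise, so the identity holds for every test function. Hence v is the weak derivative of u.


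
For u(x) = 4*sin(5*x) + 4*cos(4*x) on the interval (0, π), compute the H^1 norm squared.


||u||_{H^1(0,π)}^2 = 5440/9 + 344*π

u'(x) = -16*sin(4*x) + 20*cos(5*x).
Expand u² and (u')² and integrate term by term on (0, π), using: for integers n ≥ 1, ∫_0^π sin²(nx) dx = ∫_0^π cos²(nx) dx = π/2; for n ≠ n', ∫_0^π sin(nx)sin(n'x) dx = ∫_0^π cos(nx)cos(n'x) dx = 0; and by product-to-sum, ∫_0^π sin(nx)cos(n'x) dx = ½∫_0^π [sin((n+n')x) + sin((n−n')x)] dx, which is 0 when n+n' is even and 2n/(n²−n'²) when n+n' is odd (it need not vanish on (0, π)).
  u² squared terms: (4)²·∫cos(4x)² dx = 16·π/2 = 8*π;  (4)²·∫sin(5x)² dx = 16·π/2 = 8*π.
  u² cross terms: 2·(4)·(4)·∫cos(4x)·sin(5x) dx = 32·(10/9) = 320/9.
  So ∫_0^π u² dx = 8*π + 8*π + 320/9 = 320/9 + 16*π.
  (u')² squared terms: (-16)²·∫sin(4x)² dx = 256·π/2 = 128*π;  (20)²·∫cos(5x)² dx = 400·π/2 = 200*π.
  (u')² cross terms: 2·(-16)·(20)·∫sin(4x)·cos(5x) dx = -640·(-8/9) = 5120/9.
  So ∫_0^π (u')² dx = 128*π + 200*π + 5120/9 = 5120/9 + 328*π.
||u||_{H^1}^2 = (320/9 + 16*π) + (5120/9 + 328*π) = 5440/9 + 344*π.


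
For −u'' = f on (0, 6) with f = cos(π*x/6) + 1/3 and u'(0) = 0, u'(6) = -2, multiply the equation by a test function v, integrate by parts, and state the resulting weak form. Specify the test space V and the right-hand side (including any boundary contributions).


V = H^1(0, 6) (v unrestricted at boundary; u is determined up to an additive constant); weak form: ∫_0^6 u'v' dx = ∫_0^6 (cos(π*x/6) + 1/3) v dx − 2·v(6) for all v ∈ V.

Multiply both sides by a test function v and integrate from 0 to 6:
  ∫_0^6 −u''(x) v(x) dx = ∫_0^6 f(x) v(x) dx.
Integrate the LHS by parts once:
  ∫_0^6 −u'' v dx = −[u'(x) v(x)]_0^6 + ∫_0^6 u'(x) v'(x) dx.
Thus ∫_0^6 u'(x) v'(x) dx = ∫_0^6 f(x) v(x) dx + [u'(x) v(x)]_0^6.
Choose V so that boundary terms are either known or forced to vanish.
u has inhomogeneous Neumann u'(0) = 0, u'(6) = -2. [u' v]_0^6 = (-2)·v(6) − (0)·v(0) = − 2·v(6). Take V = H^1(0, 6); boundary term becomes part of RHS.
Weak formulation: find u (satisfying any essential BC) such that ∫_0^6 u'(x) v'(x) dx = ∫_0^6 f v dx − 2·v(6) for all v ∈ V (Neumann data are natural BCs: they enter the RHS as boundary terms).
Substituting f(x) = cos(π*x/6) + 1/3, the right-hand side is ∫_0^6 (cos(π*x/6) + 1/3) v dx − 2·v(6).
Compatibility check (pure Neumann): taking v ≡ 1 ∈ V gives 0 = ∫_0^6 f dx + (-2) − (0), i.e. ∫_0^6 f dx must equal u'(0) − u'(6) = 2. Indeed ∫_0^6 (cos(π*x/6) + 1/3) dx = 2, so the data are compatible. The solution is then unique only up to an additive constant (fix it e.g. by requiring ∫_0^6 u dx = 0).


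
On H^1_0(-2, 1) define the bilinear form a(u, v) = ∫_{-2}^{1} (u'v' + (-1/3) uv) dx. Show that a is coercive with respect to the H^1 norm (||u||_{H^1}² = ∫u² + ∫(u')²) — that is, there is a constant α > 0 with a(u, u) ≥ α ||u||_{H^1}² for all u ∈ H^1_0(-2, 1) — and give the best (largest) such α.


α = (-3 + π^2)/(9 + π^2)

Coercivity of a(·,·) on H^1_0(-2, 1) means a(u, u) ≥ α ||u||_{H^1}² for every u ∈ H^1_0.
The interval has length L = 3, and Poincaré/coercivity depend only on L. Here a(u, u) = ∫(u')² + (-1/3)·∫u².
Here c = -1/3 < 0 with |c| < (π/L)² = π^2/9, so coercivity still holds. The condition a(u,u) ≥ α||u||_{H^1}² reads (1−α)∫(u')² ≥ (α−c)∫u². Any admissible α is ≤ 1 (rapidly oscillating u have ∫u²/∫(u')² → 0), and α = 1 would force 0 ≥ (1−c)∫u², impossible since c < 1; so 1−α > 0. By the sharp Poincaré inequality on H^1_0 of an interval of length L, ∫(u')² ≥ (π/L)²∫u² with equality for the first sine mode sin(π(x−x₀)/L) (x₀ the left endpoint), so the inequality holds for all u iff (1−α)(π/L)² ≥ α − c, i.e. α ≤ ((π/L)² + c)/((π/L)² + 1) = (1 + c(L/π)²)/(1 + (L/π)²). (Direct route, valid since c ≤ 0: Poincaré gives c∫u² ≥ c(L/π)²∫(u')², so a(u,u) ≥ (1 + c(L/π)²)∫(u')², while ||u||_{H^1}² ≤ (1 + (L/π)²)∫(u')²; dividing yields the same α.) With (π/L)² = π^2/9 and c = -1/3, the largest admissible constant is α = ((π/L)² + c)/((π/L)² + 1).
Simplifying, α = (-3 + π^2)/(9 + π^2).


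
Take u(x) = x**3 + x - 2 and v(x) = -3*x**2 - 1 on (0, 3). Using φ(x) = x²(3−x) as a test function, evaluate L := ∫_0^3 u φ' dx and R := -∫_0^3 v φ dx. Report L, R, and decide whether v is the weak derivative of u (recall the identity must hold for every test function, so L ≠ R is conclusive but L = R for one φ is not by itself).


LHS = -1593/20, RHS = 1593/20. No, v is not the weak derivative of u.

u(x) = x**3 + x - 2, classical derivative u'(x) = 3*x**2 + 1.
φ(x) = x²(3−x), so φ'(x) = 3*x*(2 - x).
Note φ(0) = φ(3) = 0, so the boundary term u·φ vanishes.
LHS = ∫_0^3 u(x) φ'(x) dx = ∫_0^3 (-3*x^5 + 6*x^4 - 3*x^3 + 12*x^2 - 12*x) dx. Term by term:
  ∫_0^3 -3*x^5 dx = -729/2;  ∫_0^3 6*x^4 dx = 1458/5;  ∫_0^3 -3*x^3 dx = -243/4;
  ∫_0^3 12*x^2 dx = 108;  ∫_0^3 -12*x dx = -54.
Sum: -729/2 + 1458/5 − 243/4 + 108 − 54 = -1593/20.
So LHS = -1593/20.
∫_0^3 v(x) φ(x) dx = ∫_0^3 (3*x^5 - 9*x^4 + x^3 - 3*x^2) dx. Term by term:
  ∫_0^3 3*x^5 dx = 729/2;  ∫_0^3 -9*x^4 dx = -2187/5;  ∫_0^3 x^3 dx = 81/4;
  ∫_0^3 -3*x^2 dx = -27.
Sum: 729/2 − 2187/5 + 81/4 − 27 = -1593/20.
So RHS = -∫_0^3 v(x) φ(x) dx = 1593/20.
LHS − RHS = -1593/10 ≠ 0, so the identity fails.
(For a valid weak derivative the identity must hold for EVERY test function, in particular this one. The failure shows v is NOT the weak derivative of u.)
Correct weak derivative would be u'(x) = 3*x**2 + 1.


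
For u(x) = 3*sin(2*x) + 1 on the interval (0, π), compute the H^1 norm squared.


||u||_{H^1(0,π)}^2 = 47*π/2

u'(x) = 6*cos(2*x).
Expand u² and (u')² and integrate term by term on (0, π), using: for integers n ≥ 1, ∫_0^π sin²(nx) dx = ∫_0^π cos²(nx) dx = π/2; for n ≠ n', ∫_0^π sin(nx)sin(n'x) dx = ∫_0^π cos(nx)cos(n'x) dx = 0; and by product-to-sum, ∫_0^π sin(nx)cos(n'x) dx = ½∫_0^π [sin((n+n')x) + sin((n−n')x)] dx, which is 0 when n+n' is even and 2n/(n²−n'²) when n+n' is odd (it need not vanish on (0, π)). For the constant mode: ∫_0^π 1 dx = π, ∫_0^π cos(nx) dx = 0, ∫_0^π sin(nx) dx = (1−(−1)^n)/n.
  u² squared terms: (1)²·∫1 dx = 1·π = π;  (3)²·∫sin(2x)² dx = 9·π/2 = 9*π/2.
  u² cross terms: 2·(1)·(3)·∫1·sin(2x) dx = 6·(0) = 0.
  So ∫_0^π u² dx = π + 9*π/2 + 0 = 11*π/2.
  (u')² squared terms: (6)²·∫cos(2x)² dx = 36·π/2 = 18*π.
  So ∫_0^π (u')² dx = 18*π.
||u||_{H^1}^2 = (11*π/2) + (18*π) = 47*π/2.


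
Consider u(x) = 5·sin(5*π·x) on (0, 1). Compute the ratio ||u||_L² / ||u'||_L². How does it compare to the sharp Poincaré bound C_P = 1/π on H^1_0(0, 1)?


||u||_L² / ||u'||_L² = 1/(5*π) < C_P = 1/π.

u(x) = 5·sin(5*π·x), so u'(x) = 25*π*cos(5*π*x).
Writing u(x) = A·sin(kπx/L) with A = 5 and k = 5, use ∫_0^L sin²(kπx/L) dx = L/2 and ∫_0^L cos²(kπx/L) dx = L/2.
u² = 25·sin²(5*π·x) and (u')² = 625*π^2·cos²(5*π·x), and each of sin², cos² integrates to L/2 = 1/2 over (0, 1).
∫_0^1 u² dx = 25/2, so ||u||_L² = 5*sqrt(2)/2.
∫_0^1 (u')² dx = 625*π^2/2, so ||u'||_L² = 25*sqrt(2)*π/2.
Ratio ||u||_L² / ||u'||_L² = 1/(5*π).
Sharp Poincaré constant on H^1_0(0, 1) is C_P = L/π = 1/π, achieved by sin(π·x).
This is the k = 5 harmonic; the ratio L/(kπ) is strictly less than C_P = L/π, consistent with the sharp inequality ||u||_L² ≤ C_P ||u'||_L².


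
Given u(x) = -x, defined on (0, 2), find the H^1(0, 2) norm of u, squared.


||u||_{H^1}^2 = 14/3

The H^1 norm (squared) on an interval (0, L) is
  ||u||_{H^1}^2 = ∫_0^L u(x)^2 dx + ∫_0^L u'(x)^2 dx.
Compute u'(x) = -1.
Then u(x)^2 = x**2 and u'(x)^2 = 1.
Integrate each monomial from 0 to 2 using ∫_0^2 c·x^n dx = c·2^(n+1)/(n+1):
  ∫_0^2 u(x)^2 dx = ∫_0^2 (x^2) dx. Term by term:
    ∫_0^2 x^2 dx = 8/3.
  ∫_0^2 u'(x)^2 dx = ∫_0^2 (1) dx. Term by term:
    ∫_0^2 1 dx = 2.
Adding: ||u||_{H^1}^2 = 8/3 + 2 = 14/3.


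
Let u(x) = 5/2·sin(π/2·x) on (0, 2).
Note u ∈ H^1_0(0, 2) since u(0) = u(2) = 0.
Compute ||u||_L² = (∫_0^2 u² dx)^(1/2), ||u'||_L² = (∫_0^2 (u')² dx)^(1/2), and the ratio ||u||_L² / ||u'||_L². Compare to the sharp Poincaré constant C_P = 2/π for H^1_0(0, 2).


||u||_L² / ||u'||_L² = 2/π = C_P.

u(x) = 5/2·sin(π/2·x), so u'(x) = 5*π*cos(π*x/2)/4.
Writing u(x) = A·sin(kπx/L) with A = 5/2 and k = 1, use ∫_0^L sin²(kπx/L) dx = L/2 and ∫_0^L cos²(kπx/L) dx = L/2.
u² = 25/4·sin²(π/2·x) and (u')² = 25*π^2/16·cos²(π/2·x), and each of sin², cos² integrates to L/2 = 1 over (0, 2).
∫_0^2 u² dx = 25/4, so ||u||_L² = 5/2.
∫_0^2 (u')² dx = 25*π^2/16, so ||u'||_L² = 5*π/4.
Ratio ||u||_L² / ||u'||_L² = 2/π.
Sharp Poincaré constant on H^1_0(0, 2) is C_P = L/π = 2/π, achieved by sin(π/2·x).
This is the k = 1 eigenfunction (up to amplitude), so the ratio equals the sharp Poincaré constant exactly.


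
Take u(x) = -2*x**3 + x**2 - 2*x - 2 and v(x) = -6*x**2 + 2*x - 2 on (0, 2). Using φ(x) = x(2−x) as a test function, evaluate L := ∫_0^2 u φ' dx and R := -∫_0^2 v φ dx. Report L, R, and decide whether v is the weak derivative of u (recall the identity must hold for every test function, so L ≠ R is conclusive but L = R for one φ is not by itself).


LHS = 48/5, RHS = 48/5. Yes, v = u' weakly.

u(x) = -2*x**3 + x**2 - 2*x - 2, classical derivative u'(x) = -6*x**2 + 2*x - 2.
φ(x) = x(2−x), so φ'(x) = 2 - 2*x.
Note φ(0) = φ(2) = 0, so the boundary term u·φ vanishes.
LHS = ∫_0^2 u(x) φ'(x) dx = ∫_0^2 (4*x^4 - 6*x^3 + 6*x^2 - 4) dx. Term by term:
  ∫_0^2 4*x^4 dx = 128/5;  ∫_0^2 -6*x^3 dx = -24;  ∫_0^2 6*x^2 dx = 16;
  ∫_0^2 -4 dx = -8.
Sum: 128/5 − 24 + 16 − 8 = 48/5.
So LHS = 48/5.
∫_0^2 v(x) φ(x) dx = ∫_0^2 (6*x^4 - 14*x^3 + 6*x^2 - 4*x) dx. Term by term:
  ∫_0^2 6*x^4 dx = 192/5;  ∫_0^2 -14*x^3 dx = -56;  ∫_0^2 6*x^2 dx = 16;
  ∫_0^2 -4*x dx = -8.
Sum: 192/5 − 56 + 16 − 8 = -48/5.
So RHS = -∫_0^2 v(x) φ(x) dx = 48/5.
LHS = RHS, so the identity holds for this test φ.
Moreover u is smooth here and v(x) = u'(x) = -6*x**2 + 2*x - 2 pointwise, so the identity holds for every test function. Hence v is the weak derivative of u.


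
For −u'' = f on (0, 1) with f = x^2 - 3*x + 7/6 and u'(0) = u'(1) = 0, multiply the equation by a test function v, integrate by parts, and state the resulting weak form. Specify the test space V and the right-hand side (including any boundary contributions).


V = H^1(0, 1) (no boundary constraint on v; u is determined up to an additive constant); weak form: ∫_0^1 u'v' dx = ∫_0^1 (x^2 - 3*x + 7/6) v dx for all v ∈ V.

Multiply both sides by a test function v and integrate from 0 to 1:
  ∫_0^1 −u''(x) v(x) dx = ∫_0^1 f(x) v(x) dx.
Integrate the LHS by parts once:
  ∫_0^1 −u'' v dx = −[u'(x) v(x)]_0^1 + ∫_0^1 u'(x) v'(x) dx.
Thus ∫_0^1 u'(x) v'(x) dx = ∫_0^1 f(x) v(x) dx + [u'(x) v(x)]_0^1.
Choose V so that boundary terms are either known or forced to vanish.
u has homogeneous Neumann: u'(0) = u'(1) = 0. So [u' v]_0^1 = 0·v(1) − 0·v(0) = 0 for any v; take V = H^1(0, 1).
Weak formulation: find u (satisfying any essential BC) such that ∫_0^1 u'(x) v'(x) dx = ∫_0^1 f v dx for all v ∈ V (homogeneous Neumann, so boundary terms vanish).
Substituting f(x) = x^2 - 3*x + 7/6, the right-hand side is ∫_0^1 (x^2 - 3*x + 7/6) v dx.
Compatibility check (pure Neumann): taking v ≡ 1 ∈ V gives 0 = ∫_0^1 f dx + (0) − (0), i.e. ∫_0^1 f dx must equal u'(0) − u'(1) = 0. Indeed ∫_0^1 (x^2 - 3*x + 7/6) dx = 0, so the data are compatible. The solution is then unique only up to an additive constant (fix it e.g. by requiring ∫_0^1 u dx = 0).


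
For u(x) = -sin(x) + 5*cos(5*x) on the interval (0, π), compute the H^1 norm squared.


||u||_{H^1(0,π)}^2 = 326*π

u'(x) = -25*sin(5*x) - cos(x).
Expand u² and (u')² and integrate term by term on (0, π), using: for integers n ≥ 1, ∫_0^π sin²(nx) dx = ∫_0^π cos²(nx) dx = π/2; for n ≠ n', ∫_0^π sin(nx)sin(n'x) dx = ∫_0^π cos(nx)cos(n'x) dx = 0; and by product-to-sum, ∫_0^π sin(nx)cos(n'x) dx = ½∫_0^π [sin((n+n')x) + sin((n−n')x)] dx, which is 0 when n+n' is even and 2n/(n²−n'²) when n+n' is odd (it need not vanish on (0, π)).
  u² squared terms: (-1)²·∫sin(x)² dx = 1·π/2 = π/2;  (5)²·∫cos(5x)² dx = 25·π/2 = 25*π/2.
  u² cross terms: 2·(-1)·(5)·∫sin(x)·cos(5x) dx = -10·(0) = 0.
  So ∫_0^π u² dx = π/2 + 25*π/2 + 0 = 13*π.
  (u')² squared terms: (-1)²·∫cos(x)² dx = 1·π/2 = π/2;  (-25)²·∫sin(5x)² dx = 625·π/2 = 625*π/2.
  (u')² cross terms: 2·(-1)·(-25)·∫cos(x)·sin(5x) dx = 50·(0) = 0.
  So ∫_0^π (u')² dx = π/2 + 625*π/2 + 0 = 313*π.
||u||_{H^1}^2 = (13*π) + (313*π) = 326*π.


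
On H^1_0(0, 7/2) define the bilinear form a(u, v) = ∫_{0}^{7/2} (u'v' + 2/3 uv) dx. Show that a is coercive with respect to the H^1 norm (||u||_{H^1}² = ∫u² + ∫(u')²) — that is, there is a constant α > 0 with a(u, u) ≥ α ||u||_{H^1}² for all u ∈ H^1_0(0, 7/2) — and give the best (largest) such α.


α = 2*(49 + 6*π^2)/(3*(4*π^2 + 49))

Coercivity of a(·,·) on H^1_0(0, 7/2) means a(u, u) ≥ α ||u||_{H^1}² for every u ∈ H^1_0.
The interval has length L = 7/2, and Poincaré/coercivity depend only on L. Here a(u, u) = ∫(u')² + (2/3)·∫u².
Here 0 < c = 2/3 < 1. The condition a(u,u) ≥ α||u||_{H^1}² reads (1−α)∫(u')² ≥ (α−c)∫u². Any admissible α is ≤ 1 (rapidly oscillating u have ∫u²/∫(u')² → 0), and α = 1 would force 0 ≥ (1−c)∫u², impossible since c < 1; so 1−α > 0. By the sharp Poincaré inequality on H^1_0 of an interval of length L, ∫(u')² ≥ (π/L)²∫u² with equality for the first sine mode sin(π(x−x₀)/L) (x₀ the left endpoint), so the inequality holds for all u iff (1−α)(π/L)² ≥ α − c, i.e. α ≤ ((π/L)² + c)/((π/L)² + 1) = (1 + c(L/π)²)/(1 + (L/π)²). With (π/L)² = 4*π^2/49 and c = 2/3, the largest admissible constant is α = ((π/L)² + c)/((π/L)² + 1).
Simplifying, α = 2*(49 + 6*π^2)/(3*(4*π^2 + 49)).


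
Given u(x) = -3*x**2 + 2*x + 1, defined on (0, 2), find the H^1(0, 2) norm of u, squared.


||u||_{H^1}^2 = 1054/15

The H^1 norm (squared) on an interval (0, L) is
  ||u||_{H^1}^2 = ∫_0^L u(x)^2 dx + ∫_0^L u'(x)^2 dx.
Compute u'(x) = 2 - 6*x.
Then u(x)^2 = 9*x**4 - 12*x**3 - 2*x**2 + 4*x + 1 and u'(x)^2 = 36*x**2 - 24*x + 4.
Integrate each monomial from 0 to 2 using ∫_0^2 c·x^n dx = c·2^(n+1)/(n+1):
  ∫_0^2 u(x)^2 dx = ∫_0^2 (9*x^4 - 12*x^3 - 2*x^2 + 4*x + 1) dx. Term by term:
    ∫_0^2 9*x^4 dx = 288/5;  ∫_0^2 -12*x^3 dx = -48;  ∫_0^2 -2*x^2 dx = -16/3;
    ∫_0^2 4*x dx = 8;  ∫_0^2 1 dx = 2.
  Sum: 288/5 − 48 − 16/3 + 8 + 2 = 214/15.
  ∫_0^2 u'(x)^2 dx = ∫_0^2 (36*x^2 - 24*x + 4) dx. Term by term:
    ∫_0^2 36*x^2 dx = 96;  ∫_0^2 -24*x dx = -48;  ∫_0^2 4 dx = 8.
  Sum: 96 − 48 + 8 = 56.
Adding: ||u||_{H^1}^2 = 214/15 + 56 = 1054/15.


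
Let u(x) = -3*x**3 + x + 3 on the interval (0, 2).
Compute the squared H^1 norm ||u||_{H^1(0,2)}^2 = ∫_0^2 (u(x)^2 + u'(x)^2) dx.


||u||_{H^1}^2 = 11744/21

The H^1 norm (squared) on an interval (0, L) is
  ||u||_{H^1}^2 = ∫_0^L u(x)^2 dx + ∫_0^L u'(x)^2 dx.
Compute u'(x) = 1 - 9*x**2.
Then u(x)^2 = 9*x**6 - 6*x**4 - 18*x**3 + x**2 + 6*x + 9 and u'(x)^2 = 81*x**4 - 18*x**2 + 1.
Integrate each monomial from 0 to 2 using ∫_0^2 c·x^n dx = c·2^(n+1)/(n+1):
  ∫_0^2 u(x)^2 dx = ∫_0^2 (9*x^6 - 6*x^4 - 18*x^3 + x^2 + 6*x + 9) dx. Term by term:
    ∫_0^2 9*x^6 dx = 1152/7;  ∫_0^2 -6*x^4 dx = -192/5;  ∫_0^2 -18*x^3 dx = -72;
    ∫_0^2 x^2 dx = 8/3;  ∫_0^2 6*x dx = 12;  ∫_0^2 9 dx = 18.
  Sum: 1152/7 − 192/5 − 72 + 8/3 + 12 + 18 = 9118/105.
  ∫_0^2 u'(x)^2 dx = ∫_0^2 (81*x^4 - 18*x^2 + 1) dx. Term by term:
    ∫_0^2 81*x^4 dx = 2592/5;  ∫_0^2 -18*x^2 dx = -48;  ∫_0^2 1 dx = 2.
  Sum: 2592/5 − 48 + 2 = 2362/5.
Adding: ||u||_{H^1}^2 = 9118/105 + 2362/5 = 11744/21.


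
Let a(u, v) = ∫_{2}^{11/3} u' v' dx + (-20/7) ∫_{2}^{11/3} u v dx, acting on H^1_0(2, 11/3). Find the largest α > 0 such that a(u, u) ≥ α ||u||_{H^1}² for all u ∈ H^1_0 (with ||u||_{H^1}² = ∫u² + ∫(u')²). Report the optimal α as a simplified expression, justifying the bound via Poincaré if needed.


α = (-500 + 63*π^2)/(7*(25 + 9*π^2))

Coercivity of a(·,·) on H^1_0(2, 11/3) means a(u, u) ≥ α ||u||_{H^1}² for every u ∈ H^1_0.
The interval has length L = 5/3, and Poincaré/coercivity depend only on L. Here a(u, u) = ∫(u')² + (-20/7)·∫u².
Here c = -20/7 < 0 with |c| < (π/L)² = 9*π^2/25, so coercivity still holds. The condition a(u,u) ≥ α||u||_{H^1}² reads (1−α)∫(u')² ≥ (α−c)∫u². Any admissible α is ≤ 1 (rapidly oscillating u have ∫u²/∫(u')² → 0), and α = 1 would force 0 ≥ (1−c)∫u², impossible since c < 1; so 1−α > 0. By the sharp Poincaré inequality on H^1_0 of an interval of length L, ∫(u')² ≥ (π/L)²∫u² with equality for the first sine mode sin(π(x−x₀)/L) (x₀ the left endpoint), so the inequality holds for all u iff (1−α)(π/L)² ≥ α − c, i.e. α ≤ ((π/L)² + c)/((π/L)² + 1) = (1 + c(L/π)²)/(1 + (L/π)²). (Direct route, valid since c ≤ 0: Poincaré gives c∫u² ≥ c(L/π)²∫(u')², so a(u,u) ≥ (1 + c(L/π)²)∫(u')², while ||u||_{H^1}² ≤ (1 + (L/π)²)∫(u')²; dividing yields the same α.) With (π/L)² = 9*π^2/25 and c = -20/7, the largest admissible constant is α = ((π/L)² + c)/((π/L)² + 1).
Simplifying, α = (-500 + 63*π^2)/(7*(25 + 9*π^2)).


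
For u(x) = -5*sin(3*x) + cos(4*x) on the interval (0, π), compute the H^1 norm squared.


||u||_{H^1(0,π)}^2 = 1020/7 + 267*π/2

u'(x) = -4*sin(4*x) - 15*cos(3*x).
Expand u² and (u')² and integrate term by term on (0, π), using: for integers n ≥ 1, ∫_0^π sin²(nx) dx = ∫_0^π cos²(nx) dx = π/2; for n ≠ n', ∫_0^π sin(nx)sin(n'x) dx = ∫_0^π cos(nx)cos(n'x) dx = 0; and by product-to-sum, ∫_0^π sin(nx)cos(n'x) dx = ½∫_0^π [sin((n+n')x) + sin((n−n')x)] dx, which is 0 when n+n' is even and 2n/(n²−n'²) when n+n' is odd (it need not vanish on (0, π)).
  u² squared terms: (-5)²·∫sin(3x)² dx = 25·π/2 = 25*π/2;  (1)²·∫cos(4x)² dx = 1·π/2 = π/2.
  u² cross terms: 2·(-5)·(1)·∫sin(3x)·cos(4x) dx = -10·(-6/7) = 60/7.
  So ∫_0^π u² dx = 25*π/2 + π/2 + 60/7 = 60/7 + 13*π.
  (u')² squared terms: (-15)²·∫cos(3x)² dx = 225·π/2 = 225*π/2;  (-4)²·∫sin(4x)² dx = 16·π/2 = 8*π.
  (u')² cross terms: 2·(-15)·(-4)·∫cos(3x)·sin(4x) dx = 120·(8/7) = 960/7.
  So ∫_0^π (u')² dx = 225*π/2 + 8*π + 960/7 = 960/7 + 241*π/2.
||u||_{H^1}^2 = (60/7 + 13*π) + (960/7 + 241*π/2) = 1020/7 + 267*π/2.


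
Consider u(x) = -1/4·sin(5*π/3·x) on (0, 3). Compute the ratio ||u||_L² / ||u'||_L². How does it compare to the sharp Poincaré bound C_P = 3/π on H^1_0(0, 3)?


||u||_L² / ||u'||_L² = 3/(5*π) < C_P = 3/π.

u(x) = -1/4·sin(5*π/3·x), so u'(x) = -5*π*cos(5*π*x/3)/12.
Writing u(x) = A·sin(kπx/L) with A = -1/4 and k = 5, use ∫_0^L sin²(kπx/L) dx = L/2 and ∫_0^L cos²(kπx/L) dx = L/2.
u² = 1/16·sin²(5*π/3·x) and (u')² = 25*π^2/144·cos²(5*π/3·x), and each of sin², cos² integrates to L/2 = 3/2 over (0, 3).
∫_0^3 u² dx = 3/32, so ||u||_L² = sqrt(6)/8.
∫_0^3 (u')² dx = 25*π^2/96, so ||u'||_L² = 5*sqrt(6)*π/24.
Ratio ||u||_L² / ||u'||_L² = 3/(5*π).
Sharp Poincaré constant on H^1_0(0, 3) is C_P = L/π = 3/π, achieved by sin(π/3·x).
This is the k = 5 harmonic; the ratio L/(kπ) is strictly less than C_P = L/π, consistent with the sharp inequality ||u||_L² ≤ C_P ||u'||_L².


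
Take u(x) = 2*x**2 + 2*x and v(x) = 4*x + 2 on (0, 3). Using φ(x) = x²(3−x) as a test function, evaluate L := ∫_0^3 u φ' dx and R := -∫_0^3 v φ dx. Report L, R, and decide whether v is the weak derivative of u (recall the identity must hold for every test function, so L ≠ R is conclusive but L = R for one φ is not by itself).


LHS = -621/10, RHS = -621/10. Yes, v = u' weakly.

u(x) = 2*x**2 + 2*x, classical derivative u'(x) = 4*x + 2.
φ(x) = x²(3−x), so φ'(x) = 3*x*(2 - x).
Note φ(0) = φ(3) = 0, so the boundary term u·φ vanishes.
LHS = ∫_0^3 u(x) φ'(x) dx = ∫_0^3 (-6*x^4 + 6*x^3 + 12*x^2) dx. Term by term:
  ∫_0^3 -6*x^4 dx = -1458/5;  ∫_0^3 6*x^3 dx = 243/2;  ∫_0^3 12*x^2 dx = 108.
Sum: -1458/5 + 243/2 + 108 = -621/10.
So LHS = -621/10.
∫_0^3 v(x) φ(x) dx = ∫_0^3 (-4*x^4 + 10*x^3 + 6*x^2) dx. Term by term:
  ∫_0^3 -4*x^4 dx = -972/5;  ∫_0^3 10*x^3 dx = 405/2;  ∫_0^3 6*x^2 dx = 54.
Sum: -972/5 + 405/2 + 54 = 621/10.
So RHS = -∫_0^3 v(x) φ(x) dx = -621/10.
LHS = RHS, so the identity holds for this test φ.
Moreover u is smooth here and v(x) = u'(x) = 4*x + 2 pointwise, so the identity holds for every test function. Hence v is the weak derivative of u.


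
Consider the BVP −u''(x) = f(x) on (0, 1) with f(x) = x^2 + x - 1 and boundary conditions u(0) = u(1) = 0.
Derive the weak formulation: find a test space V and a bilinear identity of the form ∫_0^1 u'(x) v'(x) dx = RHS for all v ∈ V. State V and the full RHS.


V = H^1_0(0, 1) (so v(0) = v(1) = 0); weak form: ∫_0^1 u'v' dx = ∫_0^1 (x^2 + x - 1) v dx for all v ∈ V.

Multiply both sides by a test function v and integrate from 0 to 1:
  ∫_0^1 −u''(x) v(x) dx = ∫_0^1 f(x) v(x) dx.
Integrate the LHS by parts once:
  ∫_0^1 −u'' v dx = −[u'(x) v(x)]_0^1 + ∫_0^1 u'(x) v'(x) dx.
Thus ∫_0^1 u'(x) v'(x) dx = ∫_0^1 f(x) v(x) dx + [u'(x) v(x)]_0^1.
Choose V so that boundary terms are either known or forced to vanish.
u is Dirichlet: u(0) = u(1) = 0. Let V = H^1_0(0, 1); then v(0) = v(1) = 0, and [u' v]_0^1 = 0.
Weak formulation: find u (satisfying any essential BC) such that ∫_0^1 u'(x) v'(x) dx = ∫_0^1 f v dx for all v ∈ V.
Substituting f(x) = x^2 + x - 1, the right-hand side is ∫_0^1 (x^2 + x - 1) v dx.


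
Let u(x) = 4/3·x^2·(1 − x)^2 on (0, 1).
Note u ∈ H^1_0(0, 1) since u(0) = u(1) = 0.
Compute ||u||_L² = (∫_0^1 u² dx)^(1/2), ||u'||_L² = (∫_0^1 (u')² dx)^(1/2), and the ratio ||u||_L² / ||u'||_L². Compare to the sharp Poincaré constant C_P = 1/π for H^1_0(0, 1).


||u||_L² / ||u'||_L² = sqrt(3)/6 < C_P = 1/π.

u(x) = 4/3·x^2·(1 − x)^2, so u'(x) = 8*x*(x - 1)*(2*x - 1)/3.
u(x) = 4/3·x^2·(1 − x)^2 vanishes at x = 0 and x = 1, so u ∈ H^1_0(0, 1). Differentiate via the product rule and integrate the resulting polynomials term by term.
  ∫_0^1 u² dx = ∫_0^1 (16*x^8/9 - 64*x^7/9 + 32*x^6/3 - 64*x^5/9 + 16*x^4/9) dx. Term by term:
    ∫_0^1 16*x^8/9 dx = 16/81;  ∫_0^1 -64*x^7/9 dx = -8/9;  ∫_0^1 32*x^6/3 dx = 32/21;
    ∫_0^1 -64*x^5/9 dx = -32/27;  ∫_0^1 16*x^4/9 dx = 16/45.
  Sum: 16/81 − 8/9 + 32/21 − 32/27 + 16/45 = 8/2835.
  ∫_0^1 (u')² dx = ∫_0^1 (256*x^6/9 - 256*x^5/3 + 832*x^4/9 - 128*x^3/3 + 64*x^2/9) dx. Term by term:
    ∫_0^1 256*x^6/9 dx = 256/63;  ∫_0^1 -256*x^5/3 dx = -128/9;  ∫_0^1 832*x^4/9 dx = 832/45;
    ∫_0^1 -128*x^3/3 dx = -32/3;  ∫_0^1 64*x^2/9 dx = 64/27.
  Sum: 256/63 − 128/9 + 832/45 − 32/3 + 64/27 = 32/945.
∫_0^1 u² dx = 8/2835, so ||u||_L² = 2*sqrt(70)/315.
∫_0^1 (u')² dx = 32/945, so ||u'||_L² = 4*sqrt(210)/315.
Ratio ||u||_L² / ||u'||_L² = sqrt(3)/6.
Sharp Poincaré constant on H^1_0(0, 1) is C_P = L/π = 1/π, achieved by sin(π·x).
A polynomial bump cannot attain the sharp Poincaré constant (only the first sine eigenfunction does), so the ratio is strictly less than C_P, consistent with ||u||_L² ≤ C_P ||u'||_L².
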